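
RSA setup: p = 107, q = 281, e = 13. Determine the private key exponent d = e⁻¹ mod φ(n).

27397

φ(n) = (p−1)(q−1) = 106·280 = 29680.
Need d with 13·d ≡ 1 (mod 29680). Apply the extended Euclidean algorithm:
29680 = 2283×13 + 1
13 = 13×1 + 0
Back-substitute:
1 = 29680 − 2283·13
So 13·(-2283) ≡ 1 (mod 29680), hence d ≡ -2283 ≡ 27397 (mod 29680).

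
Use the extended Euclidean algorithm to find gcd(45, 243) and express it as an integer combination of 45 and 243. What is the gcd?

9

Apply Euclid's algorithm to 243 and 45:
243 = 5×45 + 18
45 = 2×18 + 9
18 = 2×9 + 0
gcd(45, 243) = 9.
Working backward:
9 = 45 − 2·18
9 = −2·243 + 11·45
So 9 = (-2)·243 + (11)·45.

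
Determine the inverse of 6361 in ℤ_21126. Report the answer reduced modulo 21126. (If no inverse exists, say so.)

15025

Run Euclid on (21126, 6361):
21126 = 3*6361 + 2043
6361 = 3*2043 + 232
2043 = 8*232 + 187
232 = 1*187 + 45
187 = 4*45 + 7
45 = 6*7 + 3
7 = 2*3 + 1
3 = 3*1 + 0
The gcd is 1. Working backward:
1 = 7 − 2·3
1 = −2·45 + 13·7
1 = 13·187 − 54·45
1 = −54·232 + 67·187
1 = 67·2043 − 590·232
1 = −590·6361 + 1837·2043
1 = 1837·21126 − 6101·6361
Thus 6361·(-6101) ≡ 1 (mod 21126); reducing, -6101 mod 21126 = 15025.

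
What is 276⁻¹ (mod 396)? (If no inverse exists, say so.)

Compute gcd(276, 396):
396 = 1×276 + 120
276 = 2×120 + 36
120 = 3×36 + 12
36 = 3×12 + 0
gcd(276, 396) = 12 ≠ 1, so 276 has no multiplicative inverse modulo 396.

no inverse exists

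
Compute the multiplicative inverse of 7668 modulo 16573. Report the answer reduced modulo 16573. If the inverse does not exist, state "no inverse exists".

Run Euclid on (16573, 7668):
16573 = 2*7668 + 1237
7668 = 6*1237 + 246
1237 = 5*246 + 7
246 = 35*7 + 1
7 = 7*1 + 0
gcd = 1, so the inverse exists. Back-substitute:
1 = 246 − 35·7
1 = −35·1237 + 176·246
1 = 176·7668 − 1091·1237
1 = −1091·16573 + 2358·7668
So 7668·2358 ≡ 1 (mod 16573).

2358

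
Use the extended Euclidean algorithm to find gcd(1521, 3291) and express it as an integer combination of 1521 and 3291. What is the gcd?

3

Repeated division:
3291 = 2·1521 + 249
1521 = 6·249 + 27
249 = 9·27 + 6
27 = 4·6 + 3
6 = 2·3 + 0
gcd(1521, 3291) = 3.
Express as a combination:
3 = 27 − 4·6
3 = −4·249 + 37·27
3 = 37·1521 − 226·249
3 = −226·3291 + 489·1521
So 3 = (-226)·3291 + (489)·1521.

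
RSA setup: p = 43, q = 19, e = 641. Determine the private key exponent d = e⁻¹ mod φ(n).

401

φ(n) = (p−1)(q−1) = 42·18 = 756.
Need d with 641·d ≡ 1 (mod 756). Apply the extended Euclidean algorithm:
756 = 1·641 + 115
641 = 5·115 + 66
115 = 1·66 + 49
66 = 1·49 + 17
49 = 2·17 + 15
17 = 1·15 + 2
15 = 7·2 + 1
2 = 2·1 + 0
Back-substitute:
1 = 15 − 7·2
1 = −7·17 + 8·15
1 = 8·49 − 23·17
1 = −23·66 + 31·49
1 = 31·115 − 54·66
1 = −54·641 + 301·115
1 = 301·756 − 355·641
So 641·(-355) ≡ 1 (mod 756), hence d ≡ -355 ≡ 401 (mod 756).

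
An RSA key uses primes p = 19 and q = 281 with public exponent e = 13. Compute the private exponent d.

3877

φ(n) = (p−1)(q−1) = 18·280 = 5040.
Need d with 13·d ≡ 1 (mod 5040). Apply the extended Euclidean algorithm:
5040 = 387×13 + 9
13 = 1×9 + 4
9 = 2×4 + 1
4 = 4×1 + 0
Back-substitute:
1 = 9 − 2·4
1 = −2·13 + 3·9
1 = 3·5040 − 1163·13
So 13·(-1163) ≡ 1 (mod 5040), hence d ≡ -1163 ≡ 3877 (mod 5040).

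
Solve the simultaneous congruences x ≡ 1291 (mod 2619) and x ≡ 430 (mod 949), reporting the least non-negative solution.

Write x = 1291 + 2619·k. Then 2619·k ≡ 430 − 1291 ≡ 88 (mod 949).
Need 2619⁻¹ mod 949. Extended Euclid on (949, 721):
949 = 1*721 + 228
721 = 3*228 + 37
228 = 6*37 + 6
37 = 6*6 + 1
6 = 6*1 + 0
Back-substitute:
1 = 37 − 6·6
1 = −6·228 + 37·37
1 = 37·721 − 117·228
1 = −117·949 + 154·721
2619⁻¹ ≡ 154 (mod 949), so k ≡ 154·88 ≡ 266 (mod 949).
x = 1291 + 2619·266 = 697945.

697945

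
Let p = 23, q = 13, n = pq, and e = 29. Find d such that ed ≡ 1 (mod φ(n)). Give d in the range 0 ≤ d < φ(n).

173

φ(n) = (p−1)(q−1) = 22·12 = 264.
Need d with 29·d ≡ 1 (mod 264). Apply the extended Euclidean algorithm:
264 = 9·29 + 3
29 = 9·3 + 2
3 = 1·2 + 1
2 = 2·1 + 0
Back-substitute:
1 = 3 − 2
1 = −29 + 10·3
1 = 10·264 − 91·29
So 29·(-91) ≡ 1 (mod 264), hence d ≡ -91 ≡ 173 (mod 264).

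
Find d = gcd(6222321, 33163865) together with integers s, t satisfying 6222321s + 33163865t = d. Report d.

7

Apply Euclid's algorithm to 33163865 and 6222321:
33163865 = 5·6222321 + 2052260
6222321 = 3·2052260 + 65541
2052260 = 31·65541 + 20489
65541 = 3·20489 + 4074
20489 = 5·4074 + 119
4074 = 34·119 + 28
119 = 4·28 + 7
28 = 4·7 + 0
gcd(6222321, 33163865) = 7.
Express as a combination:
7 = 119 − 4·28
7 = −4·4074 + 137·119
7 = 137·20489 − 689·4074
7 = −689·65541 + 2204·20489
7 = 2204·2052260 − 69013·65541
7 = −69013·6222321 + 209243·2052260
7 = 209243·33163865 − 1115228·6222321
So 7 = (209243)·33163865 + (-1115228)·6222321.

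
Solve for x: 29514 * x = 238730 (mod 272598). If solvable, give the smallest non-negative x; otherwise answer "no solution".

no solution

gcd(29514, 272598):
272598 = 9*29514 + 6972
29514 = 4*6972 + 1626
6972 = 4*1626 + 468
1626 = 3*468 + 222
468 = 2*222 + 24
222 = 9*24 + 6
24 = 4*6 + 0
gcd = 6, but 6 ∤ 238730, so the congruence has no solution.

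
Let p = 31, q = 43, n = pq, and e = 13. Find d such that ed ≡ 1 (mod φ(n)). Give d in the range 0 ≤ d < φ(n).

φ(n) = (p−1)(q−1) = 30·42 = 1260.
Need d with 13·d ≡ 1 (mod 1260). Apply the extended Euclidean algorithm:
1260 = 96·13 + 12
13 = 1·12 + 1
12 = 12·1 + 0
Back-substitute:
1 = 13 − 12
1 = −1260 + 97·13
So 13·97 ≡ 1 (mod 1260), hence d = 97.

97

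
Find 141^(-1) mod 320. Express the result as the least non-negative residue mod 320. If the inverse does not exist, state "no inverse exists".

gcd(320, 141) by repeated division:
320 = 2×141 + 38
141 = 3×38 + 27
38 = 1×27 + 11
27 = 2×11 + 5
11 = 2×5 + 1
5 = 5×1 + 0
gcd = 1, so the inverse exists. Back-substitute:
1 = 11 − 2·5
1 = −2·27 + 5·11
1 = 5·38 − 7·27
1 = −7·141 + 26·38
1 = 26·320 − 59·141
Thus 141·(-59) ≡ 1 (mod 320); reducing, -59 mod 320 = 261.

261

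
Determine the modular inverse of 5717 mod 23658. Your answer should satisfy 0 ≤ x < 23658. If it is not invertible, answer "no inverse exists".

17459

Run Euclid on (23658, 5717):
23658 = 4·5717 + 790
5717 = 7·790 + 187
790 = 4·187 + 42
187 = 4·42 + 19
42 = 2·19 + 4
19 = 4·4 + 3
4 = 1·3 + 1
3 = 3·1 + 0
Since gcd(5717, 23658) = 1, back-substitute to write 1 as a combination:
1 = 4 − 3
1 = −19 + 5·4
1 = 5·42 − 11·19
1 = −11·187 + 49·42
1 = 49·790 − 207·187
1 = −207·5717 + 1498·790
1 = 1498·23658 − 6199·5717
Hence 5717⁻¹ ≡ -6199 ≡ 17459 (mod 23658).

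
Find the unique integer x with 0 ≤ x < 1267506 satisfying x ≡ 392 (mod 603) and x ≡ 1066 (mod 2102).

913334

Write x = 392 + 603·k. Then 603·k ≡ 1066 − 392 ≡ 674 (mod 2102).
Need 603⁻¹ mod 2102. Extended Euclid on (2102, 603):
2102 = 3·603 + 293
603 = 2·293 + 17
293 = 17·17 + 4
17 = 4·4 + 1
4 = 4·1 + 0
Back-substitute:
1 = 17 − 4·4
1 = −4·293 + 69·17
1 = 69·603 − 142·293
1 = −142·2102 + 495·603
603⁻¹ ≡ 495 (mod 2102), so k ≡ 495·674 ≡ 1514 (mod 2102).
x = 392 + 603·1514 = 913334.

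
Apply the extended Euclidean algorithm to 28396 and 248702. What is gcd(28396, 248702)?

Apply Euclid's algorithm to 248702 and 28396:
248702 = 8·28396 + 21534
28396 = 1·21534 + 6862
21534 = 3·6862 + 948
6862 = 7·948 + 226
948 = 4·226 + 44
226 = 5·44 + 6
44 = 7·6 + 2
6 = 3·2 + 0
gcd(28396, 248702) = 2.
Express as a combination:
2 = 44 − 7·6
2 = −7·226 + 36·44
2 = 36·948 − 151·226
2 = −151·6862 + 1093·948
2 = 1093·21534 − 3430·6862
2 = −3430·28396 + 4523·21534
2 = 4523·248702 − 39614·28396
So 2 = (4523)·248702 + (-39614)·28396.

2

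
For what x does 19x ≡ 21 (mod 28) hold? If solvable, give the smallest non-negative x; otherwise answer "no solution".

First find gcd(19, 28):
28 = 1×19 + 9
19 = 2×9 + 1
9 = 9×1 + 0
gcd = 1, so a unique solution mod 28 exists.
Back-substitute for the Bézout coefficients:
1 = 19 − 2·9
1 = −2·28 + 3·19
So 19·(3) ≡ 1 (mod 28), giving 19⁻¹ ≡ 3.
x ≡ 19⁻¹·21 ≡ 3·21 ≡ 7 (mod 28).

7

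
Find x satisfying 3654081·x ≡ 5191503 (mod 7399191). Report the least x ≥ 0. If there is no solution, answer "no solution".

First find gcd(3654081, 7399191):
7399191 = 2·3654081 + 91029
3654081 = 40·91029 + 12921
91029 = 7·12921 + 582
12921 = 22·582 + 117
582 = 4·117 + 114
117 = 1·114 + 3
114 = 38·3 + 0
gcd = 3 and 3 | 5191503, so solutions exist. Divide through by 3: 1218027x ≡ 1730501 (mod 2466397).
Now find 1218027⁻¹ mod 2466397:
2466397 = 2*1218027 + 30343
1218027 = 40*30343 + 4307
30343 = 7*4307 + 194
4307 = 22*194 + 39
194 = 4*39 + 38
39 = 1*38 + 1
38 = 38*1 + 0
Back-substitute:
1 = 39 − 38
1 = −194 + 5·39
1 = 5·4307 − 111·194
1 = −111·30343 + 782·4307
1 = 782·1218027 − 31391·30343
1 = −31391·2466397 + 63564·1218027
So 1218027⁻¹ ≡ 63564 (mod 2466397).
Then x ≡ 63564·1730501 ≡ 1192158 (mod 2466397); the smallest non-negative solution is x = 1192158.

1192158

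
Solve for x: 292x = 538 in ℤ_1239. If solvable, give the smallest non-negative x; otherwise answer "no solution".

First find gcd(292, 1239):
1239 = 4×292 + 71
292 = 4×71 + 8
71 = 8×8 + 7
8 = 1×7 + 1
7 = 7×1 + 0
gcd = 1, so a unique solution mod 1239 exists.
Back-substitute for the Bézout coefficients:
1 = 8 − 7
1 = −71 + 9·8
1 = 9·292 − 37·71
1 = −37·1239 + 157·292
So 292·(157) ≡ 1 (mod 1239), giving 292⁻¹ ≡ 157.
x ≡ 292⁻¹·538 ≡ 157·538 ≡ 214 (mod 1239).

214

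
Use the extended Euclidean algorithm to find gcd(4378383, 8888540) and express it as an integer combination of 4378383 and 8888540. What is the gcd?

1

Euclidean algorithm:
8888540 = 2*4378383 + 131774
4378383 = 33*131774 + 29841
131774 = 4*29841 + 12410
29841 = 2*12410 + 5021
12410 = 2*5021 + 2368
5021 = 2*2368 + 285
2368 = 8*285 + 88
285 = 3*88 + 21
88 = 4*21 + 4
21 = 5*4 + 1
4 = 4*1 + 0
gcd(4378383, 8888540) = 1.
Back-substituting:
1 = 21 − 5·4
1 = −5·88 + 21·21
1 = 21·285 − 68·88
1 = −68·2368 + 565·285
1 = 565·5021 − 1198·2368
1 = −1198·12410 + 2961·5021
1 = 2961·29841 − 7120·12410
1 = −7120·131774 + 31441·29841
1 = 31441·4378383 − 1044673·131774
1 = −1044673·8888540 + 2120787·4378383
So 1 = (-1044673)·8888540 + (2120787)·4378383.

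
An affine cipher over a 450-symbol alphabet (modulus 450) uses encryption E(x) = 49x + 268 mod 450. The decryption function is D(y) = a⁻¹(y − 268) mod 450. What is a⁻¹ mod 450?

349

Apply the Euclidean algorithm to 450 and 49:
450 = 9·49 + 9
49 = 5·9 + 4
9 = 2·4 + 1
4 = 4·1 + 0
gcd = 1, so the inverse exists. Back-substitute:
1 = 9 − 2·4
1 = −2·49 + 11·9
1 = 11·450 − 101·49
So 49·(-101) ≡ 1 (mod 450), and -101 ≡ 349 (mod 450).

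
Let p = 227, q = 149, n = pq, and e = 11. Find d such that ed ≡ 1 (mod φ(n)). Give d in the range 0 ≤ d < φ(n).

12163

φ(n) = (p−1)(q−1) = 226·148 = 33448.
Need d with 11·d ≡ 1 (mod 33448). Apply the extended Euclidean algorithm:
33448 = 3040×11 + 8
11 = 1×8 + 3
8 = 2×3 + 2
3 = 1×2 + 1
2 = 2×1 + 0
Back-substitute:
1 = 3 − 2
1 = −8 + 3·3
1 = 3·11 − 4·8
1 = −4·33448 + 12163·11
So 11·12163 ≡ 1 (mod 33448), hence d = 12163.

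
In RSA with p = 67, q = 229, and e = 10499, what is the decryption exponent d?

12395

φ(n) = (p−1)(q−1) = 66·228 = 15048.
Need d with 10499·d ≡ 1 (mod 15048). Apply the extended Euclidean algorithm:
15048 = 1×10499 + 4549
10499 = 2×4549 + 1401
4549 = 3×1401 + 346
1401 = 4×346 + 17
346 = 20×17 + 6
17 = 2×6 + 5
6 = 1×5 + 1
5 = 5×1 + 0
Back-substitute:
1 = 6 − 5
1 = −17 + 3·6
1 = 3·346 − 61·17
1 = −61·1401 + 247·346
1 = 247·4549 − 802·1401
1 = −802·10499 + 1851·4549
1 = 1851·15048 − 2653·10499
So 10499·(-2653) ≡ 1 (mod 15048), hence d ≡ -2653 ≡ 12395 (mod 15048).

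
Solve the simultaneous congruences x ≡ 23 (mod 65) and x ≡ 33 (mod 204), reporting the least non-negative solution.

Write x = 23 + 65·k. Then 65·k ≡ 33 − 23 ≡ 10 (mod 204).
Need 65⁻¹ mod 204. Extended Euclid on (204, 65):
204 = 3×65 + 9
65 = 7×9 + 2
9 = 4×2 + 1
2 = 2×1 + 0
Back-substitute:
1 = 9 − 4·2
1 = −4·65 + 29·9
1 = 29·204 − 91·65
65⁻¹ ≡ 113 (mod 204), so k ≡ 113·10 ≡ 110 (mod 204).
x = 23 + 65·110 = 7173.

7173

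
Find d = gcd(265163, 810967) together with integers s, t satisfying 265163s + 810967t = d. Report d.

Euclidean algorithm:
810967 = 3·265163 + 15478
265163 = 17·15478 + 2037
15478 = 7·2037 + 1219
2037 = 1·1219 + 818
1219 = 1·818 + 401
818 = 2·401 + 16
401 = 25·16 + 1
16 = 16·1 + 0
gcd(265163, 810967) = 1.
Working backward:
1 = 401 − 25·16
1 = −25·818 + 51·401
1 = 51·1219 − 76·818
1 = −76·2037 + 127·1219
1 = 127·15478 − 965·2037
1 = −965·265163 + 16532·15478
1 = 16532·810967 − 50561·265163
So 1 = (16532)·810967 + (-50561)·265163.

1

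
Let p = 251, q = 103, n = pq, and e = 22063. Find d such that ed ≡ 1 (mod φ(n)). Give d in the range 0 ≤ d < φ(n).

7627

φ(n) = (p−1)(q−1) = 250·102 = 25500.
Need d with 22063·d ≡ 1 (mod 25500). Apply the extended Euclidean algorithm:
25500 = 1·22063 + 3437
22063 = 6·3437 + 1441
3437 = 2·1441 + 555
1441 = 2·555 + 331
555 = 1·331 + 224
331 = 1·224 + 107
224 = 2·107 + 10
107 = 10·10 + 7
10 = 1·7 + 3
7 = 2·3 + 1
3 = 3·1 + 0
Back-substitute:
1 = 7 − 2·3
1 = −2·10 + 3·7
1 = 3·107 − 32·10
1 = −32·224 + 67·107
1 = 67·331 − 99·224
1 = −99·555 + 166·331
1 = 166·1441 − 431·555
1 = −431·3437 + 1028·1441
1 = 1028·22063 − 6599·3437
1 = −6599·25500 + 7627·22063
So 22063·7627 ≡ 1 (mod 25500), hence d = 7627.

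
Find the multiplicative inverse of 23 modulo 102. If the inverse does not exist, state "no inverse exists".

71

Extended Euclidean algorithm:
102 = 4×23 + 10
23 = 2×10 + 3
10 = 3×3 + 1
3 = 3×1 + 0
Since gcd(23, 102) = 1, back-substitute to write 1 as a combination:
1 = 10 − 3·3
1 = −3·23 + 7·10
1 = 7·102 − 31·23
Thus 23·(-31) ≡ 1 (mod 102); reducing, -31 mod 102 = 71.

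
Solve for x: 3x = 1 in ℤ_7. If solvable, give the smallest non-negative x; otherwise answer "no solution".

5

First find gcd(3, 7):
7 = 2·3 + 1
3 = 3·1 + 0
gcd = 1, so a unique solution mod 7 exists.
Back-substitute for the Bézout coefficients:
1 = 7 − 2·3
So 3·(-2) ≡ 1 (mod 7), giving 3⁻¹ ≡ 5.
x ≡ 3⁻¹·1 ≡ 5·1 ≡ 5 (mod 7).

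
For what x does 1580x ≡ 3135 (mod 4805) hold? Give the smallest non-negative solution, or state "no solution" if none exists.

First find gcd(1580, 4805):
4805 = 3×1580 + 65
1580 = 24×65 + 20
65 = 3×20 + 5
20 = 4×5 + 0
gcd = 5 and 5 | 3135, so solutions exist. Divide through by 5: 316x ≡ 627 (mod 961).
Now find 316⁻¹ mod 961:
961 = 3·316 + 13
316 = 24·13 + 4
13 = 3·4 + 1
4 = 4·1 + 0
Back-substitute:
1 = 13 − 3·4
1 = −3·316 + 73·13
1 = 73·961 − 222·316
So 316·(-222) ≡ 1 (mod 961), i.e. 316⁻¹ ≡ 739.
Then x ≡ 739·627 ≡ 151 (mod 961); the smallest non-negative solution is x = 151.

151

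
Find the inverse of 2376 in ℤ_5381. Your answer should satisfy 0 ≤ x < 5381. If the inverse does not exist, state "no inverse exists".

2652

Run Euclid on (5381, 2376):
5381 = 2*2376 + 629
2376 = 3*629 + 489
629 = 1*489 + 140
489 = 3*140 + 69
140 = 2*69 + 2
69 = 34*2 + 1
2 = 2*1 + 0
The gcd is 1. Working backward:
1 = 69 − 34·2
1 = −34·140 + 69·69
1 = 69·489 − 241·140
1 = −241·629 + 310·489
1 = 310·2376 − 1171·629
1 = −1171·5381 + 2652·2376
So 2376·2652 ≡ 1 (mod 5381).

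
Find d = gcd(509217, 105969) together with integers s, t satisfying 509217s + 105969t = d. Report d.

Euclidean algorithm:
509217 = 4·105969 + 85341
105969 = 1·85341 + 20628
85341 = 4·20628 + 2829
20628 = 7·2829 + 825
2829 = 3·825 + 354
825 = 2·354 + 117
354 = 3·117 + 3
117 = 39·3 + 0
gcd(509217, 105969) = 3.
Back-substituting:
3 = 354 − 3·117
3 = −3·825 + 7·354
3 = 7·2829 − 24·825
3 = −24·20628 + 175·2829
3 = 175·85341 − 724·20628
3 = −724·105969 + 899·85341
3 = 899·509217 − 4320·105969
So 3 = (899)·509217 + (-4320)·105969.

3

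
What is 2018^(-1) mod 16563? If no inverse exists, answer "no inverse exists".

gcd(16563, 2018) by repeated division:
16563 = 8×2018 + 419
2018 = 4×419 + 342
419 = 1×342 + 77
342 = 4×77 + 34
77 = 2×34 + 9
34 = 3×9 + 7
9 = 1×7 + 2
7 = 3×2 + 1
2 = 2×1 + 0
The gcd is 1. Working backward:
1 = 7 − 3·2
1 = −3·9 + 4·7
1 = 4·34 − 15·9
1 = −15·77 + 34·34
1 = 34·342 − 151·77
1 = −151·419 + 185·342
1 = 185·2018 − 891·419
1 = −891·16563 + 7313·2018
So 2018·7313 ≡ 1 (mod 16563).

7313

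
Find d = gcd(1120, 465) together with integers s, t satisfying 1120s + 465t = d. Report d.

Euclidean algorithm:
1120 = 2×465 + 190
465 = 2×190 + 85
190 = 2×85 + 20
85 = 4×20 + 5
20 = 4×5 + 0
gcd(1120, 465) = 5.
Working backward:
5 = 85 − 4·20
5 = −4·190 + 9·85
5 = 9·465 − 22·190
5 = −22·1120 + 53·465
So 5 = (-22)·1120 + (53)·465.

5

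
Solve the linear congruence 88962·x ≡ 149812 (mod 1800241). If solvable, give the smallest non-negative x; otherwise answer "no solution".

First find gcd(88962, 1800241):
1800241 = 20×88962 + 21001
88962 = 4×21001 + 4958
21001 = 4×4958 + 1169
4958 = 4×1169 + 282
1169 = 4×282 + 41
282 = 6×41 + 36
41 = 1×36 + 5
36 = 7×5 + 1
5 = 5×1 + 0
gcd = 1, so a unique solution mod 1800241 exists.
Back-substitute for the Bézout coefficients:
1 = 36 − 7·5
1 = −7·41 + 8·36
1 = 8·282 − 55·41
1 = −55·1169 + 228·282
1 = 228·4958 − 967·1169
1 = −967·21001 + 4096·4958
1 = 4096·88962 − 17351·21001
1 = −17351·1800241 + 351116·88962
So 88962·(351116) ≡ 1 (mod 1800241), giving 88962⁻¹ ≡ 351116.
x ≡ 88962⁻¹·149812 ≡ 351116·149812 ≡ 148413 (mod 1800241).

148413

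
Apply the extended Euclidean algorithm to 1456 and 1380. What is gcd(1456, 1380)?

4

Repeated division:
1456 = 1·1380 + 76
1380 = 18·76 + 12
76 = 6·12 + 4
12 = 3·4 + 0
gcd(1456, 1380) = 4.
Working backward:
4 = 76 − 6·12
4 = −6·1380 + 109·76
4 = 109·1456 − 115·1380
So 4 = (109)·1456 + (-115)·1380.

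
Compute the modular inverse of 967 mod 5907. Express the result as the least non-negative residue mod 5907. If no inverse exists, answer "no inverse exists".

2419

Run Euclid on (5907, 967):
5907 = 6·967 + 105
967 = 9·105 + 22
105 = 4·22 + 17
22 = 1·17 + 5
17 = 3·5 + 2
5 = 2·2 + 1
2 = 2·1 + 0
Since gcd(967, 5907) = 1, back-substitute to write 1 as a combination:
1 = 5 − 2·2
1 = −2·17 + 7·5
1 = 7·22 − 9·17
1 = −9·105 + 43·22
1 = 43·967 − 396·105
1 = −396·5907 + 2419·967
So 967·2419 ≡ 1 (mod 5907).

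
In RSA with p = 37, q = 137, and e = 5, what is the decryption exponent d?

φ(n) = (p−1)(q−1) = 36·136 = 4896.
Need d with 5·d ≡ 1 (mod 4896). Apply the extended Euclidean algorithm:
4896 = 979×5 + 1
5 = 5×1 + 0
Back-substitute:
1 = 4896 − 979·5
So 5·(-979) ≡ 1 (mod 4896), hence d ≡ -979 ≡ 3917 (mod 4896).

3917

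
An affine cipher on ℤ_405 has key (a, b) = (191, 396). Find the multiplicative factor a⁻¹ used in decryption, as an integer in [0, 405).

176

Extended Euclidean algorithm:
405 = 2*191 + 23
191 = 8*23 + 7
23 = 3*7 + 2
7 = 3*2 + 1
2 = 2*1 + 0
The gcd is 1. Working backward:
1 = 7 − 3·2
1 = −3·23 + 10·7
1 = 10·191 − 83·23
1 = −83·405 + 176·191
So 191·176 ≡ 1 (mod 405).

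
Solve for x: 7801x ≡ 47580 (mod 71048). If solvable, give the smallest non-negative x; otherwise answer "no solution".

24132

First find gcd(7801, 71048):
71048 = 9·7801 + 839
7801 = 9·839 + 250
839 = 3·250 + 89
250 = 2·89 + 72
89 = 1·72 + 17
72 = 4·17 + 4
17 = 4·4 + 1
4 = 4·1 + 0
gcd = 1, so a unique solution mod 71048 exists.
Back-substitute for the Bézout coefficients:
1 = 17 − 4·4
1 = −4·72 + 17·17
1 = 17·89 − 21·72
1 = −21·250 + 59·89
1 = 59·839 − 198·250
1 = −198·7801 + 1841·839
1 = 1841·71048 − 16767·7801
So 7801·(-16767) ≡ 1 (mod 71048), giving 7801⁻¹ ≡ 54281.
x ≡ 7801⁻¹·47580 ≡ 54281·47580 ≡ 24132 (mod 71048).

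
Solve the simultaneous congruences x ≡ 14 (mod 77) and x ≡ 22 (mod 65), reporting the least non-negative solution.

Write x = 14 + 77·k. Then 77·k ≡ 22 − 14 ≡ 8 (mod 65).
Need 77⁻¹ mod 65. Extended Euclid on (65, 12):
65 = 5*12 + 5
12 = 2*5 + 2
5 = 2*2 + 1
2 = 2*1 + 0
Back-substitute:
1 = 5 − 2·2
1 = −2·12 + 5·5
1 = 5·65 − 27·12
77⁻¹ ≡ 38 (mod 65), so k ≡ 38·8 ≡ 44 (mod 65).
x = 14 + 77·44 = 3402.

3402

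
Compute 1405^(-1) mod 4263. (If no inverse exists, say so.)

3286

Apply the Euclidean algorithm to 4263 and 1405:
4263 = 3×1405 + 48
1405 = 29×48 + 13
48 = 3×13 + 9
13 = 1×9 + 4
9 = 2×4 + 1
4 = 4×1 + 0
The gcd is 1. Working backward:
1 = 9 − 2·4
1 = −2·13 + 3·9
1 = 3·48 − 11·13
1 = −11·1405 + 322·48
1 = 322·4263 − 977·1405
So 1405·(-977) ≡ 1 (mod 4263), and -977 ≡ 3286 (mod 4263).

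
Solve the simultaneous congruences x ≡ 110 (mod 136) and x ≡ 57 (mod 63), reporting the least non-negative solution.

Write x = 110 + 136·k. Then 136·k ≡ 57 − 110 ≡ 10 (mod 63).
Need 136⁻¹ mod 63. Extended Euclid on (63, 10):
63 = 6*10 + 3
10 = 3*3 + 1
3 = 3*1 + 0
Back-substitute:
1 = 10 − 3·3
1 = −3·63 + 19·10
136⁻¹ ≡ 19 (mod 63), so k ≡ 19·10 ≡ 1 (mod 63).
x = 110 + 136·1 = 246.

246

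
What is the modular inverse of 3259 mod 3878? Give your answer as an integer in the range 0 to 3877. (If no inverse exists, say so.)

3145

gcd(3878, 3259) by repeated division:
3878 = 1·3259 + 619
3259 = 5·619 + 164
619 = 3·164 + 127
164 = 1·127 + 37
127 = 3·37 + 16
37 = 2·16 + 5
16 = 3·5 + 1
5 = 5·1 + 0
Since gcd(3259, 3878) = 1, back-substitute to write 1 as a combination:
1 = 16 − 3·5
1 = −3·37 + 7·16
1 = 7·127 − 24·37
1 = −24·164 + 31·127
1 = 31·619 − 117·164
1 = −117·3259 + 616·619
1 = 616·3878 − 733·3259
Thus 3259·(-733) ≡ 1 (mod 3878); reducing, -733 mod 3878 = 3145.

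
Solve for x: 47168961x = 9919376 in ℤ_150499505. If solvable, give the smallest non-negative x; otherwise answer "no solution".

4188621

First find gcd(47168961, 150499505):
150499505 = 3·47168961 + 8992622
47168961 = 5·8992622 + 2205851
8992622 = 4·2205851 + 169218
2205851 = 13·169218 + 6017
169218 = 28·6017 + 742
6017 = 8·742 + 81
742 = 9·81 + 13
81 = 6·13 + 3
13 = 4·3 + 1
3 = 3·1 + 0
gcd = 1, so a unique solution mod 150499505 exists.
Back-substitute for the Bézout coefficients:
1 = 13 − 4·3
1 = −4·81 + 25·13
1 = 25·742 − 229·81
1 = −229·6017 + 1857·742
1 = 1857·169218 − 52225·6017
1 = −52225·2205851 + 680782·169218
1 = 680782·8992622 − 2775353·2205851
1 = −2775353·47168961 + 14557547·8992622
1 = 14557547·150499505 − 46447994·47168961
So 47168961·(-46447994) ≡ 1 (mod 150499505), giving 47168961⁻¹ ≡ 104051511.
x ≡ 47168961⁻¹·9919376 ≡ 104051511·9919376 ≡ 4188621 (mod 150499505).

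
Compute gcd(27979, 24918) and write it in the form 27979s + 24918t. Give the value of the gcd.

Repeated division:
27979 = 1×24918 + 3061
24918 = 8×3061 + 430
3061 = 7×430 + 51
430 = 8×51 + 22
51 = 2×22 + 7
22 = 3×7 + 1
7 = 7×1 + 0
gcd(27979, 24918) = 1.
Back-substituting:
1 = 22 − 3·7
1 = −3·51 + 7·22
1 = 7·430 − 59·51
1 = −59·3061 + 420·430
1 = 420·24918 − 3419·3061
1 = −3419·27979 + 3839·24918
So 1 = (-3419)·27979 + (3839)·24918.

1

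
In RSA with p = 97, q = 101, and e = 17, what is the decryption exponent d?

3953

φ(n) = (p−1)(q−1) = 96·100 = 9600.
Need d with 17·d ≡ 1 (mod 9600). Apply the extended Euclidean algorithm:
9600 = 564×17 + 12
17 = 1×12 + 5
12 = 2×5 + 2
5 = 2×2 + 1
2 = 2×1 + 0
Back-substitute:
1 = 5 − 2·2
1 = −2·12 + 5·5
1 = 5·17 − 7·12
1 = −7·9600 + 3953·17
So 17·3953 ≡ 1 (mod 9600), hence d = 3953.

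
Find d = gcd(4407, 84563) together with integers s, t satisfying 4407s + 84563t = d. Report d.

Euclidean algorithm:
84563 = 19*4407 + 830
4407 = 5*830 + 257
830 = 3*257 + 59
257 = 4*59 + 21
59 = 2*21 + 17
21 = 1*17 + 4
17 = 4*4 + 1
4 = 4*1 + 0
gcd(4407, 84563) = 1.
Working backward:
1 = 17 − 4·4
1 = −4·21 + 5·17
1 = 5·59 − 14·21
1 = −14·257 + 61·59
1 = 61·830 − 197·257
1 = −197·4407 + 1046·830
1 = 1046·84563 − 20071·4407
So 1 = (1046)·84563 + (-20071)·4407.

1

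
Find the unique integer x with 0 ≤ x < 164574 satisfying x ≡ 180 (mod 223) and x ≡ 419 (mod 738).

Write x = 180 + 223·k. Then 223·k ≡ 419 − 180 ≡ 239 (mod 738).
Need 223⁻¹ mod 738. Extended Euclid on (738, 223):
738 = 3×223 + 69
223 = 3×69 + 16
69 = 4×16 + 5
16 = 3×5 + 1
5 = 5×1 + 0
Back-substitute:
1 = 16 − 3·5
1 = −3·69 + 13·16
1 = 13·223 − 42·69
1 = −42·738 + 139·223
223⁻¹ ≡ 139 (mod 738), so k ≡ 139·239 ≡ 11 (mod 738).
x = 180 + 223·11 = 2633.

2633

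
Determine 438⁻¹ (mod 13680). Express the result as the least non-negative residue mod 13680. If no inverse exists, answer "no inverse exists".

Euclidean algorithm on 13680, 438:
13680 = 31·438 + 102
438 = 4·102 + 30
102 = 3·30 + 12
30 = 2·12 + 6
12 = 2·6 + 0
gcd(438, 13680) = 6 ≠ 1, so 438 has no multiplicative inverse modulo 13680.

no inverse exists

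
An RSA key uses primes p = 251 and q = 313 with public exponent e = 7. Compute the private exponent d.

φ(n) = (p−1)(q−1) = 250·312 = 78000.
Need d with 7·d ≡ 1 (mod 78000). Apply the extended Euclidean algorithm:
78000 = 11142×7 + 6
7 = 1×6 + 1
6 = 6×1 + 0
Back-substitute:
1 = 7 − 6
1 = −78000 + 11143·7
So 7·11143 ≡ 1 (mod 78000), hence d = 11143.

11143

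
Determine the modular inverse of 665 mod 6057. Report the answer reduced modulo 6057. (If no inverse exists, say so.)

1430

gcd(6057, 665) by repeated division:
6057 = 9×665 + 72
665 = 9×72 + 17
72 = 4×17 + 4
17 = 4×4 + 1
4 = 4×1 + 0
The gcd is 1. Working backward:
1 = 17 − 4·4
1 = −4·72 + 17·17
1 = 17·665 − 157·72
1 = −157·6057 + 1430·665
So 665·1430 ≡ 1 (mod 6057).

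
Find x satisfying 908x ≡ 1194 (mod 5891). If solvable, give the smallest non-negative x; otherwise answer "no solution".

First find gcd(908, 5891):
5891 = 6×908 + 443
908 = 2×443 + 22
443 = 20×22 + 3
22 = 7×3 + 1
3 = 3×1 + 0
gcd = 1, so a unique solution mod 5891 exists.
Back-substitute for the Bézout coefficients:
1 = 22 − 7·3
1 = −7·443 + 141·22
1 = 141·908 − 289·443
1 = −289·5891 + 1875·908
So 908·(1875) ≡ 1 (mod 5891), giving 908⁻¹ ≡ 1875.
x ≡ 908⁻¹·1194 ≡ 1875·1194 ≡ 170 (mod 5891).

170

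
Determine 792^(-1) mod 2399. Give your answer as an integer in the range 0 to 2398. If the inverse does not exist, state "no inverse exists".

730

Extended Euclidean algorithm:
2399 = 3×792 + 23
792 = 34×23 + 10
23 = 2×10 + 3
10 = 3×3 + 1
3 = 3×1 + 0
gcd = 1, so the inverse exists. Back-substitute:
1 = 10 − 3·3
1 = −3·23 + 7·10
1 = 7·792 − 241·23
1 = −241·2399 + 730·792
So 792·730 ≡ 1 (mod 2399).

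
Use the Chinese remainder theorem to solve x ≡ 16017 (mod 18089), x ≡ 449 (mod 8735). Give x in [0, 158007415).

Write x = 16017 + 18089·k. Then 18089·k ≡ 449 − 16017 ≡ 1902 (mod 8735).
Need 18089⁻¹ mod 8735. Extended Euclid on (8735, 619):
8735 = 14×619 + 69
619 = 8×69 + 67
69 = 1×67 + 2
67 = 33×2 + 1
2 = 2×1 + 0
Back-substitute:
1 = 67 − 33·2
1 = −33·69 + 34·67
1 = 34·619 − 305·69
1 = −305·8735 + 4304·619
18089⁻¹ ≡ 4304 (mod 8735), so k ≡ 4304·1902 ≡ 1513 (mod 8735).
x = 16017 + 18089·1513 = 27384674.

27384674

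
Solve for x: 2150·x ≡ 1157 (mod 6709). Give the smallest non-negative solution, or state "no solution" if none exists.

1489

First find gcd(2150, 6709):
6709 = 3×2150 + 259
2150 = 8×259 + 78
259 = 3×78 + 25
78 = 3×25 + 3
25 = 8×3 + 1
3 = 3×1 + 0
gcd = 1, so a unique solution mod 6709 exists.
Back-substitute for the Bézout coefficients:
1 = 25 − 8·3
1 = −8·78 + 25·25
1 = 25·259 − 83·78
1 = −83·2150 + 689·259
1 = 689·6709 − 2150·2150
So 2150·(-2150) ≡ 1 (mod 6709), giving 2150⁻¹ ≡ 4559.
x ≡ 2150⁻¹·1157 ≡ 4559·1157 ≡ 1489 (mod 6709).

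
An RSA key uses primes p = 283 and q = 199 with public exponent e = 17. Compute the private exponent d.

φ(n) = (p−1)(q−1) = 282·198 = 55836.
Need d with 17·d ≡ 1 (mod 55836). Apply the extended Euclidean algorithm:
55836 = 3284×17 + 8
17 = 2×8 + 1
8 = 8×1 + 0
Back-substitute:
1 = 17 − 2·8
1 = −2·55836 + 6569·17
So 17·6569 ≡ 1 (mod 55836), hence d = 6569.

6569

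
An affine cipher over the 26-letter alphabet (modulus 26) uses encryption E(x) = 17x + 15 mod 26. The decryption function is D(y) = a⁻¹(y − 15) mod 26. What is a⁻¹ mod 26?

Extended Euclidean algorithm:
26 = 1×17 + 9
17 = 1×9 + 8
9 = 1×8 + 1
8 = 8×1 + 0
gcd = 1, so the inverse exists. Back-substitute:
1 = 9 − 8
1 = −17 + 2·9
1 = 2·26 − 3·17
So 17·(-3) ≡ 1 (mod 26), and -3 ≡ 23 (mod 26).

23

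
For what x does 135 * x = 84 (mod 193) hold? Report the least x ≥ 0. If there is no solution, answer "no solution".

First find gcd(135, 193):
193 = 1×135 + 58
135 = 2×58 + 19
58 = 3×19 + 1
19 = 19×1 + 0
gcd = 1, so a unique solution mod 193 exists.
Back-substitute for the Bézout coefficients:
1 = 58 − 3·19
1 = −3·135 + 7·58
1 = 7·193 − 10·135
So 135·(-10) ≡ 1 (mod 193), giving 135⁻¹ ≡ 183.
x ≡ 135⁻¹·84 ≡ 183·84 ≡ 125 (mod 193).

125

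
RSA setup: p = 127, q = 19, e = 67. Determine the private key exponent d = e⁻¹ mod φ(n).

1591

φ(n) = (p−1)(q−1) = 126·18 = 2268.
Need d with 67·d ≡ 1 (mod 2268). Apply the extended Euclidean algorithm:
2268 = 33·67 + 57
67 = 1·57 + 10
57 = 5·10 + 7
10 = 1·7 + 3
7 = 2·3 + 1
3 = 3·1 + 0
Back-substitute:
1 = 7 − 2·3
1 = −2·10 + 3·7
1 = 3·57 − 17·10
1 = −17·67 + 20·57
1 = 20·2268 − 677·67
So 67·(-677) ≡ 1 (mod 2268), hence d ≡ -677 ≡ 1591 (mod 2268).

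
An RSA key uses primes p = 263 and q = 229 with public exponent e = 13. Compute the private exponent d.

φ(n) = (p−1)(q−1) = 262·228 = 59736.
Need d with 13·d ≡ 1 (mod 59736). Apply the extended Euclidean algorithm:
59736 = 4595*13 + 1
13 = 13*1 + 0
Back-substitute:
1 = 59736 − 4595·13
So 13·(-4595) ≡ 1 (mod 59736), hence d ≡ -4595 ≡ 55141 (mod 59736).

55141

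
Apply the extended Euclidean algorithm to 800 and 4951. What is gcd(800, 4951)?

1

Euclidean algorithm:
4951 = 6*800 + 151
800 = 5*151 + 45
151 = 3*45 + 16
45 = 2*16 + 13
16 = 1*13 + 3
13 = 4*3 + 1
3 = 3*1 + 0
gcd(800, 4951) = 1.
Working backward:
1 = 13 − 4·3
1 = −4·16 + 5·13
1 = 5·45 − 14·16
1 = −14·151 + 47·45
1 = 47·800 − 249·151
1 = −249·4951 + 1541·800
So 1 = (-249)·4951 + (1541)·800.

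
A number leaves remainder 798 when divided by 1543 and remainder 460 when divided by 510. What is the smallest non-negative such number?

747610

Write x = 798 + 1543·k. Then 1543·k ≡ 460 − 798 ≡ 172 (mod 510).
Need 1543⁻¹ mod 510. Extended Euclid on (510, 13):
510 = 39·13 + 3
13 = 4·3 + 1
3 = 3·1 + 0
Back-substitute:
1 = 13 − 4·3
1 = −4·510 + 157·13
1543⁻¹ ≡ 157 (mod 510), so k ≡ 157·172 ≡ 484 (mod 510).
x = 798 + 1543·484 = 747610.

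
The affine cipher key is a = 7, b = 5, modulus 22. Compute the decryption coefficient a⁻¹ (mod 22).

Extended Euclidean algorithm:
22 = 3×7 + 1
7 = 7×1 + 0
Since gcd(7, 22) = 1, back-substitute to write 1 as a combination:
1 = 22 − 3·7
Thus 7·(-3) ≡ 1 (mod 22); reducing, -3 mod 22 = 19.

19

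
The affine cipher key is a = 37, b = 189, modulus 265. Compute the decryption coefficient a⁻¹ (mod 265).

43

Run Euclid on (265, 37):
265 = 7*37 + 6
37 = 6*6 + 1
6 = 6*1 + 0
The gcd is 1. Working backward:
1 = 37 − 6·6
1 = −6·265 + 43·37
So 37·43 ≡ 1 (mod 265).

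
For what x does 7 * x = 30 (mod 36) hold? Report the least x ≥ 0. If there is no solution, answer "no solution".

First find gcd(7, 36):
36 = 5×7 + 1
7 = 7×1 + 0
gcd = 1, so a unique solution mod 36 exists.
Back-substitute for the Bézout coefficients:
1 = 36 − 5·7
So 7·(-5) ≡ 1 (mod 36), giving 7⁻¹ ≡ 31.
x ≡ 7⁻¹·30 ≡ 31·30 ≡ 30 (mod 36).

30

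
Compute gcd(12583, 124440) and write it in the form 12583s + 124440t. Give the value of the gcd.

Apply Euclid's algorithm to 124440 and 12583:
124440 = 9·12583 + 11193
12583 = 1·11193 + 1390
11193 = 8·1390 + 73
1390 = 19·73 + 3
73 = 24·3 + 1
3 = 3·1 + 0
gcd(12583, 124440) = 1.
Back-substituting:
1 = 73 − 24·3
1 = −24·1390 + 457·73
1 = 457·11193 − 3680·1390
1 = −3680·12583 + 4137·11193
1 = 4137·124440 − 40913·12583
So 1 = (4137)·124440 + (-40913)·12583.

1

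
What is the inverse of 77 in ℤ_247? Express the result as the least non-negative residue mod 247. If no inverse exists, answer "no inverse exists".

gcd(247, 77) by repeated division:
247 = 3×77 + 16
77 = 4×16 + 13
16 = 1×13 + 3
13 = 4×3 + 1
3 = 3×1 + 0
gcd = 1, so the inverse exists. Back-substitute:
1 = 13 − 4·3
1 = −4·16 + 5·13
1 = 5·77 − 24·16
1 = −24·247 + 77·77
So 77·77 ≡ 1 (mod 247).

77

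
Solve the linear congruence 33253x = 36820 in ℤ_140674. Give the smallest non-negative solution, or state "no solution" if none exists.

130924

First find gcd(33253, 140674):
140674 = 4×33253 + 7662
33253 = 4×7662 + 2605
7662 = 2×2605 + 2452
2605 = 1×2452 + 153
2452 = 16×153 + 4
153 = 38×4 + 1
4 = 4×1 + 0
gcd = 1, so a unique solution mod 140674 exists.
Back-substitute for the Bézout coefficients:
1 = 153 − 38·4
1 = −38·2452 + 609·153
1 = 609·2605 − 647·2452
1 = −647·7662 + 1903·2605
1 = 1903·33253 − 8259·7662
1 = −8259·140674 + 34939·33253
So 33253·(34939) ≡ 1 (mod 140674), giving 33253⁻¹ ≡ 34939.
x ≡ 33253⁻¹·36820 ≡ 34939·36820 ≡ 130924 (mod 140674).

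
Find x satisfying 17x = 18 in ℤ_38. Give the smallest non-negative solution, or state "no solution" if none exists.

First find gcd(17, 38):
38 = 2×17 + 4
17 = 4×4 + 1
4 = 4×1 + 0
gcd = 1, so a unique solution mod 38 exists.
Back-substitute for the Bézout coefficients:
1 = 17 − 4·4
1 = −4·38 + 9·17
So 17·(9) ≡ 1 (mod 38), giving 17⁻¹ ≡ 9.
x ≡ 17⁻¹·18 ≡ 9·18 ≡ 10 (mod 38).

10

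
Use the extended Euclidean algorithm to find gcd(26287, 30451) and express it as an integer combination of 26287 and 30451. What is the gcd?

1

Euclidean algorithm:
30451 = 1*26287 + 4164
26287 = 6*4164 + 1303
4164 = 3*1303 + 255
1303 = 5*255 + 28
255 = 9*28 + 3
28 = 9*3 + 1
3 = 3*1 + 0
gcd(26287, 30451) = 1.
Working backward:
1 = 28 − 9·3
1 = −9·255 + 82·28
1 = 82·1303 − 419·255
1 = −419·4164 + 1339·1303
1 = 1339·26287 − 8453·4164
1 = −8453·30451 + 9792·26287
So 1 = (-8453)·30451 + (9792)·26287.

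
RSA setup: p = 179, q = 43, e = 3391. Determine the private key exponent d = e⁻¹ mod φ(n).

φ(n) = (p−1)(q−1) = 178·42 = 7476.
Need d with 3391·d ≡ 1 (mod 7476). Apply the extended Euclidean algorithm:
7476 = 2×3391 + 694
3391 = 4×694 + 615
694 = 1×615 + 79
615 = 7×79 + 62
79 = 1×62 + 17
62 = 3×17 + 11
17 = 1×11 + 6
11 = 1×6 + 5
6 = 1×5 + 1
5 = 5×1 + 0
Back-substitute:
1 = 6 − 5
1 = −11 + 2·6
1 = 2·17 − 3·11
1 = −3·62 + 11·17
1 = 11·79 − 14·62
1 = −14·615 + 109·79
1 = 109·694 − 123·615
1 = −123·3391 + 601·694
1 = 601·7476 − 1325·3391
So 3391·(-1325) ≡ 1 (mod 7476), hence d ≡ -1325 ≡ 6151 (mod 7476).

6151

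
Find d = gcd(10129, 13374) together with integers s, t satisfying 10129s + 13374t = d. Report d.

Euclidean algorithm:
13374 = 1*10129 + 3245
10129 = 3*3245 + 394
3245 = 8*394 + 93
394 = 4*93 + 22
93 = 4*22 + 5
22 = 4*5 + 2
5 = 2*2 + 1
2 = 2*1 + 0
gcd(10129, 13374) = 1.
Back-substituting:
1 = 5 − 2·2
1 = −2·22 + 9·5
1 = 9·93 − 38·22
1 = −38·394 + 161·93
1 = 161·3245 − 1326·394
1 = −1326·10129 + 4139·3245
1 = 4139·13374 − 5465·10129
So 1 = (4139)·13374 + (-5465)·10129.

1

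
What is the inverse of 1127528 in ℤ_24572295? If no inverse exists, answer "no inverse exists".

Extended Euclidean algorithm:
24572295 = 21*1127528 + 894207
1127528 = 1*894207 + 233321
894207 = 3*233321 + 194244
233321 = 1*194244 + 39077
194244 = 4*39077 + 37936
39077 = 1*37936 + 1141
37936 = 33*1141 + 283
1141 = 4*283 + 9
283 = 31*9 + 4
9 = 2*4 + 1
4 = 4*1 + 0
gcd = 1, so the inverse exists. Back-substitute:
1 = 9 − 2·4
1 = −2·283 + 63·9
1 = 63·1141 − 254·283
1 = −254·37936 + 8445·1141
1 = 8445·39077 − 8699·37936
1 = −8699·194244 + 43241·39077
1 = 43241·233321 − 51940·194244
1 = −51940·894207 + 199061·233321
1 = 199061·1127528 − 251001·894207
1 = −251001·24572295 + 5470082·1127528
So 1127528·5470082 ≡ 1 (mod 24572295).

5470082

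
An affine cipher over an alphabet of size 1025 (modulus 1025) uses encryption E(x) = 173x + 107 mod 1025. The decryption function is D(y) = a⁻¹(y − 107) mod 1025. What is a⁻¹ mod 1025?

Apply the Euclidean algorithm to 1025 and 173:
1025 = 5*173 + 160
173 = 1*160 + 13
160 = 12*13 + 4
13 = 3*4 + 1
4 = 4*1 + 0
gcd = 1, so the inverse exists. Back-substitute:
1 = 13 − 3·4
1 = −3·160 + 37·13
1 = 37·173 − 40·160
1 = −40·1025 + 237·173
So 173·237 ≡ 1 (mod 1025).

237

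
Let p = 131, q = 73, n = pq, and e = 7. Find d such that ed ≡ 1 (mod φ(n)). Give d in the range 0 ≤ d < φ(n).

8023

φ(n) = (p−1)(q−1) = 130·72 = 9360.
Need d with 7·d ≡ 1 (mod 9360). Apply the extended Euclidean algorithm:
9360 = 1337·7 + 1
7 = 7·1 + 0
Back-substitute:
1 = 9360 − 1337·7
So 7·(-1337) ≡ 1 (mod 9360), hence d ≡ -1337 ≡ 8023 (mod 9360).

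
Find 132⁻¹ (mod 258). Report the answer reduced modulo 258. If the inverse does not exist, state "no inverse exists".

no inverse exists

Compute gcd(132, 258):
258 = 1·132 + 126
132 = 1·126 + 6
126 = 21·6 + 0
Since gcd = 6 > 1, 132 is not a unit mod 258.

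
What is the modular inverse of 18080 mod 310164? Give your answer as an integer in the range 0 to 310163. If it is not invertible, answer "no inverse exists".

Compute gcd(18080, 310164):
310164 = 17×18080 + 2804
18080 = 6×2804 + 1256
2804 = 2×1256 + 292
1256 = 4×292 + 88
292 = 3×88 + 28
88 = 3×28 + 4
28 = 7×4 + 0
Since gcd = 4 > 1, 18080 is not a unit mod 310164.

no inverse exists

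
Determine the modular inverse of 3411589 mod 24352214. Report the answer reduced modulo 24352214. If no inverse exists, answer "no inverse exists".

13274769

gcd(24352214, 3411589) by repeated division:
24352214 = 7·3411589 + 471091
3411589 = 7·471091 + 113952
471091 = 4·113952 + 15283
113952 = 7·15283 + 6971
15283 = 2·6971 + 1341
6971 = 5·1341 + 266
1341 = 5·266 + 11
266 = 24·11 + 2
11 = 5·2 + 1
2 = 2·1 + 0
Since gcd(3411589, 24352214) = 1, back-substitute to write 1 as a combination:
1 = 11 − 5·2
1 = −5·266 + 121·11
1 = 121·1341 − 610·266
1 = −610·6971 + 3171·1341
1 = 3171·15283 − 6952·6971
1 = −6952·113952 + 51835·15283
1 = 51835·471091 − 214292·113952
1 = −214292·3411589 + 1551879·471091
1 = 1551879·24352214 − 11077445·3411589
So 3411589·(-11077445) ≡ 1 (mod 24352214), and -11077445 ≡ 13274769 (mod 24352214).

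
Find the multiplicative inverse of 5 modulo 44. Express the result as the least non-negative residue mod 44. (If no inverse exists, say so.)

9

Extended Euclidean algorithm:
44 = 8*5 + 4
5 = 1*4 + 1
4 = 4*1 + 0
Since gcd(5, 44) = 1, back-substitute to write 1 as a combination:
1 = 5 − 4
1 = −44 + 9·5
So 5·9 ≡ 1 (mod 44).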